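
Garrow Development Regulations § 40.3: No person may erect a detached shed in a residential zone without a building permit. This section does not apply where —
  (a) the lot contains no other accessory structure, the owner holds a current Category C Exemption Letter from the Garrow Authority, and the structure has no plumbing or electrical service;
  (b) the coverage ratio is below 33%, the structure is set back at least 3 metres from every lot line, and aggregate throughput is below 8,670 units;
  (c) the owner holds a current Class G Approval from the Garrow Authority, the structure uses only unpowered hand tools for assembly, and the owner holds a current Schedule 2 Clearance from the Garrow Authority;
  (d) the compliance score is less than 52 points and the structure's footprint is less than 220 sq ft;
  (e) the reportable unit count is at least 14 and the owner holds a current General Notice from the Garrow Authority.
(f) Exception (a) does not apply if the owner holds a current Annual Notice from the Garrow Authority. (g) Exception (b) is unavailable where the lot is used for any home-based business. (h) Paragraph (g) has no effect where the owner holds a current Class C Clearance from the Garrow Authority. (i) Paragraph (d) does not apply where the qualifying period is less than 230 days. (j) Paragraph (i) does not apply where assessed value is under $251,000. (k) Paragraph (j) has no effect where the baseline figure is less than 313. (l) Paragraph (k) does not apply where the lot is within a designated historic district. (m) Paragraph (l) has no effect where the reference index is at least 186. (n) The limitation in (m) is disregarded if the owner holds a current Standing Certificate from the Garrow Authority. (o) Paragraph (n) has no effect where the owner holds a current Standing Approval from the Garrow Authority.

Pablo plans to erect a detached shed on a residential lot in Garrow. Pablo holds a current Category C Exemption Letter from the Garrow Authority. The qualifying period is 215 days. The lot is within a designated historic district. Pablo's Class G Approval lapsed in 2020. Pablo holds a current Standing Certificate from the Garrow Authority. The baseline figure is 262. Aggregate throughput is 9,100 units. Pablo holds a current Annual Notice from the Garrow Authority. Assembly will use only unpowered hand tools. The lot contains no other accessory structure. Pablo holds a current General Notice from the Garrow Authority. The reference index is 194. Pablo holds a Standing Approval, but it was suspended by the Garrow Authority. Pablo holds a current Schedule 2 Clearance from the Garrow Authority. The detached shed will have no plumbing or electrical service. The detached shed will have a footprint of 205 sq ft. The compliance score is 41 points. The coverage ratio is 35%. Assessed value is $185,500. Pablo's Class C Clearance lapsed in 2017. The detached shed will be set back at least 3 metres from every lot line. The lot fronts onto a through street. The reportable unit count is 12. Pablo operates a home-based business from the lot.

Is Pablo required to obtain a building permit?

No — exception (d) applies; Pablo does not need a building permit.

Exception (a) is satisfied on its face — the lot has no other accessory structure; a current Category C Exemption Letter is held; there is no plumbing or electrical service. But: (f) operates against (a): a current Annual Notice is held. So (a) is unavailable.
Exception (b) does not apply: the coverage ratio is 35%, not below 33%.
Exception (c) does not apply: there is no Class G Approval in force.
All of (d)'s requirements are met (the compliance score is 41 points, less than the 52 points limit; the structure's footprint is 205 sq ft, less than the 220 sq ft limit). As to paragraphs (i)–(o): (i) would limit (d) — the qualifying period is 215 days, less than the 230 days limit — but (j) sets (i) aside: (j) operates — assessed value is $185,500, under the $251,000 limit. (k) would limit (j) — the baseline figure is 262, less than the 313 limit — but (l) sets (k) aside: (l) operates against (k): the lot is in a historic district. (m) is engaged (the reference index is 194, meeting the 186 threshold), but yields to (n): (n) is engaged — a current Standing Certificate is held. (o), which would lift (n), is not engaged — the Standing Approval is not current. Exception (d) stands.
Exception (e) fails — the reportable unit count is 12, short of 14.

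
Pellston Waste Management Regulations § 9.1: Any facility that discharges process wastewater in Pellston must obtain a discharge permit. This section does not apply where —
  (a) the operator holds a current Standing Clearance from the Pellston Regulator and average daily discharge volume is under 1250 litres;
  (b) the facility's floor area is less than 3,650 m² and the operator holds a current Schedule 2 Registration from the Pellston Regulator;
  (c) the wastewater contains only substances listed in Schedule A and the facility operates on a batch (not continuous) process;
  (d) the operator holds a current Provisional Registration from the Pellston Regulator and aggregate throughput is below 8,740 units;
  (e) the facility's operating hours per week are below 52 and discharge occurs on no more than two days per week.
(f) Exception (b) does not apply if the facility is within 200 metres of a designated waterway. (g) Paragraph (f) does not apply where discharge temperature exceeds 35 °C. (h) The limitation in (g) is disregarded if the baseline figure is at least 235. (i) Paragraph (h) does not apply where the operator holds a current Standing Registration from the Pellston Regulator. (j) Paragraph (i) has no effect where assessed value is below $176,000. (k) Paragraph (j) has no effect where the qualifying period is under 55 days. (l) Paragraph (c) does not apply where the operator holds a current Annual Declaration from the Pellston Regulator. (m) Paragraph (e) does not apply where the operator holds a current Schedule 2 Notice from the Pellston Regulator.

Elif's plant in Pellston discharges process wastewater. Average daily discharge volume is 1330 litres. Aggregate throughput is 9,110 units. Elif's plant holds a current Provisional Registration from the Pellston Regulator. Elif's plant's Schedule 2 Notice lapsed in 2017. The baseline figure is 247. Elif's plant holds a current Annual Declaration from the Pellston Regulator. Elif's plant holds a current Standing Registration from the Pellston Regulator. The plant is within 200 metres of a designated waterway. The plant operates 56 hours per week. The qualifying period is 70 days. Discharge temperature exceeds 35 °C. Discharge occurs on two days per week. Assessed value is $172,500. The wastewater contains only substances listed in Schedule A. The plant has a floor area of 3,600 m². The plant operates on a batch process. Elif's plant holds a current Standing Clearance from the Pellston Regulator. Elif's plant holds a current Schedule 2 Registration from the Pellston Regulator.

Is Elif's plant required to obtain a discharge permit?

Exception (a) requires that average daily discharge volume is under 1250 litres; but average daily discharge volume is 1330 litres, not under 1250 litres, so (a) is unavailable.
Exception (b): the facility's floor area is 3,600 m², less than the 3,650 m² limit; a current Schedule 2 Registration is held — every condition holds. But applying paragraphs (f)–(k): (f) operates against (b): the plant is within 200 m of a designated waterway. (g) would limit (f) — discharge temperature exceeds 35 °C — but (h) sets (g) aside: (h) is triggered — the baseline figure is 247, meeting the 235 threshold. (i) is triggered (a current Standing Registration is held), but is set aside by (j): (j) is engaged — assessed value is $172,500, below the $176,000 limit. (k) is not triggered (the qualifying period is 70 days, not under 55 days), so (j) stands. (b) is therefore removed.
Exception (c)'s conditions are all satisfied: the wastewater is Schedule-A-only; the facility operates on a batch process. However, paragraph (l) must be considered: (l) is triggered — a current Annual Declaration is held. So (c) is unavailable.
Exception (d) fails — aggregate throughput is 9,110 units, not below 8,740 units.
Exception (e) requires that the facility's operating hours per week are below 52; but the facility's operating hours per week are 56, not below 52, so (e) is unavailable.
None of the exceptions is available; § 9.1 applies in full.

Yes — Elif's plant must obtain a discharge permit.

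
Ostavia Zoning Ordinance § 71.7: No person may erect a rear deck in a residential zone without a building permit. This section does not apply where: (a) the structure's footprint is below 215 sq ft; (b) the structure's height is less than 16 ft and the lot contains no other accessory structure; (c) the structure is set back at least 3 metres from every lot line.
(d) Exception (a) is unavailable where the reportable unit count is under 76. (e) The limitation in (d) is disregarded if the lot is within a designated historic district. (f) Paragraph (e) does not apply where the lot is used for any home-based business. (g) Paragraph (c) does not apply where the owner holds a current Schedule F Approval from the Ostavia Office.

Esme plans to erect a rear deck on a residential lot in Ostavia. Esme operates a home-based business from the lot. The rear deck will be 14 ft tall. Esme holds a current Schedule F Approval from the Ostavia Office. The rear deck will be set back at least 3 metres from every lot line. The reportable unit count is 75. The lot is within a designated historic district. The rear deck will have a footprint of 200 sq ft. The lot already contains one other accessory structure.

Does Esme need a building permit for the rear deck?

All of (a)'s requirements are met (the structure's footprint is 200 sq ft, below the 215 sq ft limit). However, paragraphs (d)–(f) must be considered: (d) operates against (a): the reportable unit count is 75, under the 76 limit. (e) is triggered (the lot is in a historic district), but is displaced by (f): (f) operates against (e): a home-based business operates on the lot. So (a) is unavailable.
Exception (b) requires that the lot contains no other accessory structure; but the lot already has another accessory structure, so (b) is unavailable.
Exception (c): the setback is at least 3 m on every side — every condition holds. But: (g) operates against (c): a current Schedule F Approval is held. Exception (c) does not apply.
No exception applies. The general rule governs.

Yes — Esme must obtain a building permit.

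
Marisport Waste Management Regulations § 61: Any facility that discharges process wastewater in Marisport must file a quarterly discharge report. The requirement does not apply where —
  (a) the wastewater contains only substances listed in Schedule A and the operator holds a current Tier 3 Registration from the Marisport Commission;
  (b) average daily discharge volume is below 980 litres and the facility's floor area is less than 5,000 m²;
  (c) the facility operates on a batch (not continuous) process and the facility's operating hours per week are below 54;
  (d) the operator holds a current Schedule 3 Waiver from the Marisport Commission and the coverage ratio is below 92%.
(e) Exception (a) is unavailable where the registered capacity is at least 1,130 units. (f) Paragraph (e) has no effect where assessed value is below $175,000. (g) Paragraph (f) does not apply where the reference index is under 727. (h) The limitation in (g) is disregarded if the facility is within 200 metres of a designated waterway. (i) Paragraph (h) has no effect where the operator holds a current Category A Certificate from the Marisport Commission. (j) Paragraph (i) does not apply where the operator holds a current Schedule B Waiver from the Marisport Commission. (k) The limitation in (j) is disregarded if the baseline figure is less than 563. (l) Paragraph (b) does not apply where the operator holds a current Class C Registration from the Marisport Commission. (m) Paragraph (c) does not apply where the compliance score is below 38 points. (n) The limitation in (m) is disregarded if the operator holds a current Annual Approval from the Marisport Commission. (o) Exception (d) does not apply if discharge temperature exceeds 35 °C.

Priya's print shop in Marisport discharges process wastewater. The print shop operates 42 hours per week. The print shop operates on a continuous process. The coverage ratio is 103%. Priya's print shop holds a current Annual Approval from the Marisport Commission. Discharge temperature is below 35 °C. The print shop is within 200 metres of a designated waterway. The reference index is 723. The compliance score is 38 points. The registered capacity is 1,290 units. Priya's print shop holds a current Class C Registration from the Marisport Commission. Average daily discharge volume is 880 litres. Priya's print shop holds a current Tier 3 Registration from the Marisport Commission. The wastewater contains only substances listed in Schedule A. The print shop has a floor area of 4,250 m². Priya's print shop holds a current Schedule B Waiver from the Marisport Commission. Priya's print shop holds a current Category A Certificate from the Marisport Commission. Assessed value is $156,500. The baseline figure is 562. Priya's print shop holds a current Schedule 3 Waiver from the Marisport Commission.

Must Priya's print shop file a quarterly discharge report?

Exception (a): the wastewater is Schedule-A-only; a current Tier 3 Registration is held — every condition holds. But applying paragraphs (e)–(k): (e) operates against (a): the registered capacity is 1,290 units, meeting the 1,130 units threshold. (f) would limit (e) — assessed value is $156,500, below the $175,000 limit — but (g) sets (f) aside: (g) operates against (f): the reference index is 723, under the 727 limit. (h) would limit (g) — the print shop is within 200 m of a designated waterway — but (i) sets (h) aside: (i) operates against (h): a current Category A Certificate is held. (j) would limit (i) — a current Schedule B Waiver is held — but (k) sets (j) aside: (k) operates against (j): the baseline figure is 562, less than the 563 limit. Exception (a) does not apply.
All of (b)'s requirements are met (average daily discharge volume is 880 litres, below the 980 litres limit; the facility's floor area is 4,250 m², less than the 5,000 m² limit). Turning to paragraph (l): (l) applies — a current Class C Registration is held. So (b) is unavailable.
Exception (c) does not apply: the facility operates on a continuous process.
Exception (d) fails — the coverage ratio is 103%, not below 92%.
No exception is made out. Priya's print shop falls within the general rule.

Yes — Priya's print shop must file a quarterly discharge report.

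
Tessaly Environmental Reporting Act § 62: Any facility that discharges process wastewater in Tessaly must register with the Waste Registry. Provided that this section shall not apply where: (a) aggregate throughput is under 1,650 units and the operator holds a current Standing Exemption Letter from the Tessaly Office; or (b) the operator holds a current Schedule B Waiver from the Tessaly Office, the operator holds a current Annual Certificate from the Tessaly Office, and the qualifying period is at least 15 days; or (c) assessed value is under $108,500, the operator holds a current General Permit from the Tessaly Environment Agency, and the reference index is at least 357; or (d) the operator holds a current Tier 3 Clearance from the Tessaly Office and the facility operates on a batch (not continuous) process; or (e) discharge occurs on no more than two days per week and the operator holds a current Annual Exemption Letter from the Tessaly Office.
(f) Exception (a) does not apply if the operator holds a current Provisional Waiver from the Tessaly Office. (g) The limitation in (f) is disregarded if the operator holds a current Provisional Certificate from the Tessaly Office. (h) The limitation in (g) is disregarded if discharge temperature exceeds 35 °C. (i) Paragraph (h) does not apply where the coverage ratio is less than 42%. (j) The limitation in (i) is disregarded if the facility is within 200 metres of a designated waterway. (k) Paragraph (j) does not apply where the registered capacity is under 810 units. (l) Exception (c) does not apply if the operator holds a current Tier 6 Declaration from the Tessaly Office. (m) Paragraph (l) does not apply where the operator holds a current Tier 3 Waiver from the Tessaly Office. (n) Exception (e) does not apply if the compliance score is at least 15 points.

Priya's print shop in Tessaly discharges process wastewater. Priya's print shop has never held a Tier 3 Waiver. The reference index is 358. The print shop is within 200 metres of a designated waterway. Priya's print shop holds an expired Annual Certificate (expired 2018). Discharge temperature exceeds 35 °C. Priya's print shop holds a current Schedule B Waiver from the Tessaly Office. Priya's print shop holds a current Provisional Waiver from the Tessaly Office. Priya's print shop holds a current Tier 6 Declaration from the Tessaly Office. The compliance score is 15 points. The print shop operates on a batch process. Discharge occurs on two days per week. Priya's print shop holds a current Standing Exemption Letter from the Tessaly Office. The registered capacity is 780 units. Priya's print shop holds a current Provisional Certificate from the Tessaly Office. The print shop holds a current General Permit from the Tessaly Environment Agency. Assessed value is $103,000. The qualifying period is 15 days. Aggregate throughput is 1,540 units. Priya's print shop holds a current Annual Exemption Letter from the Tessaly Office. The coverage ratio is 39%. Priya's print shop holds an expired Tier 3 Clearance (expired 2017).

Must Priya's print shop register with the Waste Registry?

No — exception (a) applies; Priya's print shop is not required to register with the Waste Registry.

Exception (a): aggregate throughput is 1,540 units, under the 1,650 units limit; a current Standing Exemption Letter is held — every condition holds. As to paragraphs (f)–(k): (f) would limit (a) — a current Provisional Waiver is held — but (g) sets (f) aside: (g) is triggered — a current Provisional Certificate is held. (h) operates (discharge temperature exceeds 35 °C), but yields to (i): (i) is engaged — the coverage ratio is 39%, less than the 42% limit. (j) is engaged (the print shop is within 200 m of a designated waterway), but is overridden by (k): (k) applies — the registered capacity is 780 units, under the 810 units limit. So (a) applies.
Exception (b) requires that the operator holds a current Annual Certificate from the Tessaly Office; but the Annual Certificate is not current, so (b) is unavailable.
Exception (c) is satisfied on its face — assessed value is $103,000, under the $108,500 limit; a current General Permit is held; the reference index is 358, meeting the 357 threshold. However, paragraphs (l)–(m) must be considered: (l) is triggered — a current Tier 6 Declaration is held. (m) is not triggered (no current Tier 3 Waiver is held), so (l) stands. Exception (c) does not apply.
Exception (d) requires that the operator holds a current Tier 3 Clearance from the Tessaly Office; but the Tier 3 Clearance is not current, so (d) is unavailable.
Exception (e)'s conditions are all satisfied: discharge occurs on no more than two days per week; a current Annual Exemption Letter is held. However, paragraph (n) must be considered: (n) is engaged — the compliance score is 15 points, meeting the 15 points threshold. Exception (e) does not apply.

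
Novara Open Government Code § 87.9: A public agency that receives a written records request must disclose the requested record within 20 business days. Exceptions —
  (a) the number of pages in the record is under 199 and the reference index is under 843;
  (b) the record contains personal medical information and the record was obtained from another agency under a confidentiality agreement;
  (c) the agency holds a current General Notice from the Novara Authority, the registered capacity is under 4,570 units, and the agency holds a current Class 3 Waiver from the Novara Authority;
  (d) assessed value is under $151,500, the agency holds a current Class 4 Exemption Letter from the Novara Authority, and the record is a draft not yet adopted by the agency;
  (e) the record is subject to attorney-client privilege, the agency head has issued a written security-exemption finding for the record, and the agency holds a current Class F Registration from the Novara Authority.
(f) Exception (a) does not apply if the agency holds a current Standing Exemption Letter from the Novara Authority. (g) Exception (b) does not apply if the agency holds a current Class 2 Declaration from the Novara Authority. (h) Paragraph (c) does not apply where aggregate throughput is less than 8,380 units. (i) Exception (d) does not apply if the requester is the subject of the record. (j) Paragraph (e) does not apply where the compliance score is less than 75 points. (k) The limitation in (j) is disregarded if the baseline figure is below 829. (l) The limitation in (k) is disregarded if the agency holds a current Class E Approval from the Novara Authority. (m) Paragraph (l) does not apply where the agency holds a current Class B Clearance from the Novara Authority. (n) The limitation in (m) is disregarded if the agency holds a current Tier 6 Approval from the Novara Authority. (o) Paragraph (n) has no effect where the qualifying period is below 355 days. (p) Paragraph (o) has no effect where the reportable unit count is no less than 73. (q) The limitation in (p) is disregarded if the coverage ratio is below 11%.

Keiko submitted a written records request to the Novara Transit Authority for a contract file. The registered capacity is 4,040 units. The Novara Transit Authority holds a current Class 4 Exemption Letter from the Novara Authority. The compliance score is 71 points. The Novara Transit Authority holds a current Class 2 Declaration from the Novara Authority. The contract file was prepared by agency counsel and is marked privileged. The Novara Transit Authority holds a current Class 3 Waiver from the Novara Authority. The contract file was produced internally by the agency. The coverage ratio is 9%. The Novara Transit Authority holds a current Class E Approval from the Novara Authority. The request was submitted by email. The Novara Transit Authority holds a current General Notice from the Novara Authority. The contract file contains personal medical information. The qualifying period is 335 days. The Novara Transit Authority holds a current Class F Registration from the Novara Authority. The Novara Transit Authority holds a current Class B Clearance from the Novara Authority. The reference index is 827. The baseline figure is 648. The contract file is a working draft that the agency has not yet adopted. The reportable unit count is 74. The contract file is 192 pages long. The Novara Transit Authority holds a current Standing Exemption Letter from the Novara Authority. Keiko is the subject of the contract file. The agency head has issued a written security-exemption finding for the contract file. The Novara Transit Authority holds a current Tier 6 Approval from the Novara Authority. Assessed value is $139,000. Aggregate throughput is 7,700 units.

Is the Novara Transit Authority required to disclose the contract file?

No — exception (e) applies; the Novara Transit Authority is not required to disclose the contract file.

Exception (a)'s conditions are all satisfied: the number of pages in the record is 192, under the 199 limit; the reference index is 827, under the 843 limit. But applying paragraph (f): (f) applies — a current Standing Exemption Letter is held. So (a) is unavailable.
Exception (b) fails — the contract file was produced internally.
All of (c)'s requirements are met (a current General Notice is held; the registered capacity is 4,040 units, under the 4,570 units limit; a current Class 3 Waiver is held). But applying paragraph (h): (h) operates against (c): aggregate throughput is 7,700 units, less than the 8,380 units limit. So (c) is unavailable.
All of (d)'s requirements are met (assessed value is $139,000, under the $151,500 limit; a current Class 4 Exemption Letter is held; the contract file is an unadopted draft). But: (i) operates against (d): Keiko is the subject of the contract file. Exception (d) does not apply.
All of (e)'s requirements are met (the contract file is privileged; a written security-exemption finding has been issued; a current Class F Registration is held). Applying paragraphs (j)–(q): (j) would limit (e) — the compliance score is 71 points, less than the 75 points limit — but (k) sets (j) aside: (k) applies — the baseline figure is 648, below the 829 limit. (l) is triggered (a current Class E Approval is held), but is displaced by (m): (m) applies — a current Class B Clearance is held. (n) would limit (m) — a current Tier 6 Approval is held — but (o) sets (n) aside: (o) operates against (n): the qualifying period is 335 days, below the 355 days limit. (p) is engaged (the reportable unit count is 74, meeting the 73 threshold), but yields to (q): (q) operates against (p): the coverage ratio is 9%, below the 11% limit. (e) remains available.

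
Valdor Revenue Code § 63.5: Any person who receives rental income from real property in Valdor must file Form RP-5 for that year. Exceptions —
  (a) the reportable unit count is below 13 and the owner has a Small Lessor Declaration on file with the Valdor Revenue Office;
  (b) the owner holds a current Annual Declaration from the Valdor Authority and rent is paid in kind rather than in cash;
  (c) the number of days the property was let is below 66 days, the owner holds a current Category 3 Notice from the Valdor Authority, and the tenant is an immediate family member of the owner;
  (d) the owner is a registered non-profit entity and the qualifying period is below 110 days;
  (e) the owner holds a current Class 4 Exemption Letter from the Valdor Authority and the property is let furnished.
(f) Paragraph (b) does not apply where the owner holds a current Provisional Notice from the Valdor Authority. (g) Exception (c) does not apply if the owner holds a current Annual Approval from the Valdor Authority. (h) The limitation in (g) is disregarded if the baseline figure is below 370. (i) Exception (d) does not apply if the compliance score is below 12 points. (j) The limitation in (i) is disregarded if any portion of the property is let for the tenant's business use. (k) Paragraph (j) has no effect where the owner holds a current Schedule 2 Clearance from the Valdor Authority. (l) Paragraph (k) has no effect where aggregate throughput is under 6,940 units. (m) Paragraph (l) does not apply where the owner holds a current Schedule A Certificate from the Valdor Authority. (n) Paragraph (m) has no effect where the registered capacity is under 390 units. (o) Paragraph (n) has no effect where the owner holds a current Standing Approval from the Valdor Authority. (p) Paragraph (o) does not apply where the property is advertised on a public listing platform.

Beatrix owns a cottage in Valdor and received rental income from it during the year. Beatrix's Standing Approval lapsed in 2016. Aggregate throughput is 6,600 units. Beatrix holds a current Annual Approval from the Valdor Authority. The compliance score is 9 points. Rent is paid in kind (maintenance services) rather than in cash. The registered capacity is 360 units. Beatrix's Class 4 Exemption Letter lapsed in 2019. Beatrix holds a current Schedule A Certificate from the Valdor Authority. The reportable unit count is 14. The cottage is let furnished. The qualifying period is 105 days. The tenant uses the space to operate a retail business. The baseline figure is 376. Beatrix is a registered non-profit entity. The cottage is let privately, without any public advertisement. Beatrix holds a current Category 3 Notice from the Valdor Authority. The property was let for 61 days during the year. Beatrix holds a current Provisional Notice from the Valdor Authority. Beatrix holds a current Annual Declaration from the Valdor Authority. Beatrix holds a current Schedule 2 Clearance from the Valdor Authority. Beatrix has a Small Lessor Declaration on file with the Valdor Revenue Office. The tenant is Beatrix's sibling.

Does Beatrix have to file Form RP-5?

Exception (a) requires that the reportable unit count is below 13; but the reportable unit count is 14, not below 13, so (a) is unavailable.
Exception (b) is satisfied on its face — a current Annual Declaration is held; rent is paid in kind. However, paragraph (f) must be considered: (f) operates against (b): a current Provisional Notice is held. Exception (b) does not apply.
Exception (c): the number of days the property was let is 61 days, below the 66 days limit; a current Category 3 Notice is held; the tenant is an immediate family member — every condition holds. However, paragraphs (g)–(h) must be considered: (g) is engaged — a current Annual Approval is held. (h), which would lift (g), does not operate here — the baseline figure is 376, not below 370. (c) is therefore removed.
Exception (d): Beatrix is a registered non-profit; the qualifying period is 105 days, below the 110 days limit — every condition holds. Under paragraphs (i)–(p): (i) is engaged (the compliance score is 9 points, below the 12 points limit), but is overridden by (j): (j) is triggered — the space is let for business use. (k) would limit (j) — a current Schedule 2 Clearance is held — but (l) sets (k) aside: (l) operates against (k): aggregate throughput is 6,600 units, under the 6,940 units limit. (m) applies (a current Schedule A Certificate is held), but yields to (n): (n) applies — the registered capacity is 360 units, under the 390 units limit. (o) does not operate here (no current Standing Approval is held), so (n) stands. (d) remains available.
Exception (e) requires that the owner holds a current Class 4 Exemption Letter from the Valdor Authority; but there is no Class 4 Exemption Letter in force, so (e) is unavailable.

No — exception (d) applies; Beatrix is not required to file Form RP-5.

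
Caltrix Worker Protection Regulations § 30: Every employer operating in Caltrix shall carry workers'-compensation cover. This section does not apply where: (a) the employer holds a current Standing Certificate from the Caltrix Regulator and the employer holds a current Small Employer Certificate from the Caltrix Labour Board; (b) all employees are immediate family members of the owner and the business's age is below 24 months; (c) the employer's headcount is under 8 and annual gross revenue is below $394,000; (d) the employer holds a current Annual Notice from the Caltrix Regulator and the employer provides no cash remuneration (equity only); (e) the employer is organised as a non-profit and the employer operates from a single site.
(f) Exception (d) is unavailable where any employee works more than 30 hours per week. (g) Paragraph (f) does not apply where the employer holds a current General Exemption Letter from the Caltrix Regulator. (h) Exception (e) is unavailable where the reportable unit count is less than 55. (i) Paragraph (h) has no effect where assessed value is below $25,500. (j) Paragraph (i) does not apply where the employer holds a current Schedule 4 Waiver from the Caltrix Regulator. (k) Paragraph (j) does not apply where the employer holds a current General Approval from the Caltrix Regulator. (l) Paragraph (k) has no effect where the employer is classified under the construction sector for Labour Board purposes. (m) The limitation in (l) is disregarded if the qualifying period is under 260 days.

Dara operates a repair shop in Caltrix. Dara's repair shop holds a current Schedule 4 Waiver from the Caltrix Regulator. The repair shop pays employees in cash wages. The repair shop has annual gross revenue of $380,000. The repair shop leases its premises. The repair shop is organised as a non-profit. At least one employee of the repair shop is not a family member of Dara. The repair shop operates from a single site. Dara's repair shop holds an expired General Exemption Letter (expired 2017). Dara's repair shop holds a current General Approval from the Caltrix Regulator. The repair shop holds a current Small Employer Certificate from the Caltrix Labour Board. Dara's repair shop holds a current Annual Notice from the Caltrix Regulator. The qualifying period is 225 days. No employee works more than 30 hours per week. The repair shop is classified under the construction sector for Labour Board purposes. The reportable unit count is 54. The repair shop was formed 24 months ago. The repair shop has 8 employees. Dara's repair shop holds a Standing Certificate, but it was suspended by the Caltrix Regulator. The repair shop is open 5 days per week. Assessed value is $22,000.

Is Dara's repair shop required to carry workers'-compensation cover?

No — exception (e) applies; Dara's repair shop is not required to carry workers'-compensation cover.

Exception (a) does not apply: the Standing Certificate is not current.
Exception (b) does not apply: at least one employee is not a family member.
Exception (c) fails — the employer's headcount is 8, not under 8.
Exception (d) fails — employees are paid cash wages.
Exception (e)'s conditions are all satisfied: the employer is a non-profit; the employer operates from a single site. Under paragraphs (h)–(m): (h) would limit (e) — the reportable unit count is 54, less than the 55 limit — but (i) sets (h) aside: (i) operates — assessed value is $22,000, below the $25,500 limit. (j) would limit (i) — a current Schedule 4 Waiver is held — but (k) sets (j) aside: (k) operates — a current General Approval is held. (l) would limit (k) — the repair shop is classified under the construction sector — but (m) sets (l) aside: (m) is engaged — the qualifying period is 225 days, under the 260 days limit. Exception (e) stands.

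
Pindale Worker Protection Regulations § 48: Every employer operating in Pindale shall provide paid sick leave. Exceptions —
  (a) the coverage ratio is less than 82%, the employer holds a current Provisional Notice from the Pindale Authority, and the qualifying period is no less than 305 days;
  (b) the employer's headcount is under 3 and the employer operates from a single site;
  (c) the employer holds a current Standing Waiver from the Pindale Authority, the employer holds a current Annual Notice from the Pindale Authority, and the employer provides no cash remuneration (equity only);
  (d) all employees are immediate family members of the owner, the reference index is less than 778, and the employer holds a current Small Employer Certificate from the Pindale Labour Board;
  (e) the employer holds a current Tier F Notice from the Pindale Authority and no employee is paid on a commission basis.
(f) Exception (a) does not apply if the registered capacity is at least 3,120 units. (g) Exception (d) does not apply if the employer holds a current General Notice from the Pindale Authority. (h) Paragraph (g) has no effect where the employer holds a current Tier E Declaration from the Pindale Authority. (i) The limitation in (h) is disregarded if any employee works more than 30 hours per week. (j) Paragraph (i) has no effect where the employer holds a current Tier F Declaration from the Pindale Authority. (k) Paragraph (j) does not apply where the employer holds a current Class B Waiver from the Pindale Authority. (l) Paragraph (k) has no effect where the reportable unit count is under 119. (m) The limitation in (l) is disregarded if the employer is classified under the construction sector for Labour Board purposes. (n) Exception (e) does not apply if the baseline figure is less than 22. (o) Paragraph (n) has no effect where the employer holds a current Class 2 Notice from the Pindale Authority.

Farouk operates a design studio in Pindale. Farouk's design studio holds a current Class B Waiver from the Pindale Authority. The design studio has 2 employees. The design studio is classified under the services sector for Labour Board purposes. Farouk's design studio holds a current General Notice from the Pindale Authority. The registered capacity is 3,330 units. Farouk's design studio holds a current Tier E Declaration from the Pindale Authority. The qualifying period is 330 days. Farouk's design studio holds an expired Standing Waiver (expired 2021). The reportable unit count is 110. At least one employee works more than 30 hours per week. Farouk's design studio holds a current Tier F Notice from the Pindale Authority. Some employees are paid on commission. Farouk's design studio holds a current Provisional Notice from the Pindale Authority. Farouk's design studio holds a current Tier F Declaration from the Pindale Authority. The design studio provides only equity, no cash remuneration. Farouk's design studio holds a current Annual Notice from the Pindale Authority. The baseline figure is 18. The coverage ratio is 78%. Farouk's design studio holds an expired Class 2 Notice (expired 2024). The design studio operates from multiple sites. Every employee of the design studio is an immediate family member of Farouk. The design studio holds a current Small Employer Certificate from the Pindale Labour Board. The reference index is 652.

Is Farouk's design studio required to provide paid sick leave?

No — exception (d) applies; Farouk's design studio is not required to provide paid sick leave.

Exception (a): the coverage ratio is 78%, less than the 82% limit; a current Provisional Notice is held; the qualifying period is 330 days, meeting the 305 days threshold — every condition holds. However, paragraph (f) must be considered: (f) is triggered — the registered capacity is 3,330 units, meeting the 3,120 units threshold. So (a) is unavailable.
Exception (b) does not apply: the employer operates from multiple sites.
Exception (c) requires that the employer holds a current Standing Waiver from the Pindale Authority; but no current Standing Waiver is held, so (c) is unavailable.
Exception (d) is satisfied on its face — every employee is an immediate family member; the reference index is 652, less than the 778 limit; a current Small Employer Certificate is held. Under paragraphs (g)–(m): (g) would limit (d) — a current General Notice is held — but (h) sets (g) aside: (h) operates against (g): a current Tier E Declaration is held. (i) is engaged (at least one employee exceeds 30 hours/week), but is overridden by (j): (j) is triggered — a current Tier F Declaration is held. (k) is triggered (a current Class B Waiver is held), but yields to (l): (l) operates — the reportable unit count is 110, under the 119 limit. (m) is not engaged (the design studio is classified under the services sector), so (l) stands. So (d) applies.
Exception (e) fails — some employees are paid on commission.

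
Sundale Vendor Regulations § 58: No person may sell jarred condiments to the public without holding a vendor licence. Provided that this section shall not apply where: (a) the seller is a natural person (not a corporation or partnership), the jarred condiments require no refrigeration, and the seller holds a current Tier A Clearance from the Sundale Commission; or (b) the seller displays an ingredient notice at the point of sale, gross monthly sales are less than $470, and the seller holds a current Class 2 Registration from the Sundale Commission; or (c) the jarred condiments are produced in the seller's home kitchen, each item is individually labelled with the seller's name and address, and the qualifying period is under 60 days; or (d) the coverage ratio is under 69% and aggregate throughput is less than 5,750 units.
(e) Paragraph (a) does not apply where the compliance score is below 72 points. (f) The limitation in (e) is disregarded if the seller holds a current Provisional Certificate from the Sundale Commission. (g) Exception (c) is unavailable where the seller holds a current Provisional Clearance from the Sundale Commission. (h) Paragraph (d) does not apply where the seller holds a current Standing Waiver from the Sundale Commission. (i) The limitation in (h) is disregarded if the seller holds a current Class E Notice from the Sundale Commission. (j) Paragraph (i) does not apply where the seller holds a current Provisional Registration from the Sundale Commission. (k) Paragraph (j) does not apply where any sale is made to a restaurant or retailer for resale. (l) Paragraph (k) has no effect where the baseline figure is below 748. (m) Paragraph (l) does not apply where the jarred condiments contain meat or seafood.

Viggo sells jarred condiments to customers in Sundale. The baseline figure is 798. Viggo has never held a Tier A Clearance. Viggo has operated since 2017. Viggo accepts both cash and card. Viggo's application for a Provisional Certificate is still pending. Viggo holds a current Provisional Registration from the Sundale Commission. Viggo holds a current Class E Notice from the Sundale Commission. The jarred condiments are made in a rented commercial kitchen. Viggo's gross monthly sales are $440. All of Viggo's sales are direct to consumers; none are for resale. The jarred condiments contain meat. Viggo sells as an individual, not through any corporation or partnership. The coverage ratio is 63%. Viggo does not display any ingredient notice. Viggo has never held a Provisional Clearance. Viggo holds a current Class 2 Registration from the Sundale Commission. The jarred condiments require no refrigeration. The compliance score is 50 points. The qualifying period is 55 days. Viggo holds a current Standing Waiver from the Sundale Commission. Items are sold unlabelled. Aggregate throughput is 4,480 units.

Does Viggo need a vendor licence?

Yes — Viggo must hold a vendor licence.

Exception (a) does not apply: the Tier A Clearance is not current.
Exception (b) fails — no ingredient notice is displayed.
Exception (c) does not apply: the jarred condiments are made in a commercial kitchen, not a home kitchen.
Exception (d): the coverage ratio is 63%, under the 69% limit; aggregate throughput is 4,480 units, less than the 5,750 units limit — every condition holds. However, paragraphs (h)–(m) must be considered: (h) applies — a current Standing Waiver is held. (i) is triggered (a current Class E Notice is held), but yields to (j): (j) is engaged — a current Provisional Registration is held. (k) is not triggered (no sales are for resale), so (j) stands. So (d) is unavailable.
No exception displaces § 58.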